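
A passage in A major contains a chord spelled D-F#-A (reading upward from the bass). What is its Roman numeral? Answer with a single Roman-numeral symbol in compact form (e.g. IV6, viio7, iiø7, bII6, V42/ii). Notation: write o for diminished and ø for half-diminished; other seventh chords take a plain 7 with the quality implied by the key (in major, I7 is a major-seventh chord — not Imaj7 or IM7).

Stacked in thirds the chord is D-F#-A: a major triad on D.
D is scale degree 4 in A major, and a major triad on that degree is written IV.

IV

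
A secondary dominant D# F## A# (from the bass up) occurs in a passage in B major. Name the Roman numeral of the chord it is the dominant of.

vi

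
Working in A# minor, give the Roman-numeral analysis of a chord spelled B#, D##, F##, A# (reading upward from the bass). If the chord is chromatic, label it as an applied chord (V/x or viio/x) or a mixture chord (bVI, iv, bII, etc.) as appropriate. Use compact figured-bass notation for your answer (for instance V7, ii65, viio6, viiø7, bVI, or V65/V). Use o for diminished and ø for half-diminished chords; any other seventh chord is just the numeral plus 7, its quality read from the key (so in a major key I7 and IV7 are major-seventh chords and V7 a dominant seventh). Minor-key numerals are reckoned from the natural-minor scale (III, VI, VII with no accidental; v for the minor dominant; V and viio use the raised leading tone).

V7/V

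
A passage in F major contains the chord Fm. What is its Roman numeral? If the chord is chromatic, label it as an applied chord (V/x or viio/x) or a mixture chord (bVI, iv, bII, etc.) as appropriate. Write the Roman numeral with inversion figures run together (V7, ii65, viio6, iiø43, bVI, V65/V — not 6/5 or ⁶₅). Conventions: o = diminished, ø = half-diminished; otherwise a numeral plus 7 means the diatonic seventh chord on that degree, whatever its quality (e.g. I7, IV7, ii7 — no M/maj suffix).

i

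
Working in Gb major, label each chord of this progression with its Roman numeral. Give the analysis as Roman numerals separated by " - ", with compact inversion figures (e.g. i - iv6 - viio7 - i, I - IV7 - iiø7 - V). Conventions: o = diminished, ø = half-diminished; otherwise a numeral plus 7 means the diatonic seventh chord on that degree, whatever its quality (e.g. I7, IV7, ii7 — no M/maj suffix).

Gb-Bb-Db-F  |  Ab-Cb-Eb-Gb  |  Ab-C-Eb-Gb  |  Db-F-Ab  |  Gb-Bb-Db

Gb-Bb-Db-F: major seventh chord on Gb = scale degree 1 → I7.
Ab-Cb-Eb-Gb: minor seventh chord on Ab = scale degree 2 → ii7.
Ab-C-Eb-Gb: chromatic; Ab is V of V, so V7/V.
Db-F-Ab: root Db is the dominant; major triad there is V.
Gb-Bb-Db: major triad on Gb = scale degree 1 → I.

I7 - ii7 - V7/V - V - I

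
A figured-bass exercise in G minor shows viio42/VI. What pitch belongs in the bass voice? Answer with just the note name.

Cb

The applied chord viio42/VI is rooted on D: D-F-Ab-Cb.
The figure 42 means third inversion — the seventh is in the bass.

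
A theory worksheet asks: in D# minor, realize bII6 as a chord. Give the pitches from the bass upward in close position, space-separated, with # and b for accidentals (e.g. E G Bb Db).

bII6 is the Neapolitan sixth — a major triad on the lowered second degree, here in its customary first inversion. In D# minor that root is E.
So the chord is E-G#-B.
The figured bass 6 indicates first inversion, placing the third (G#) in the bass: G#-B-E.

G# B E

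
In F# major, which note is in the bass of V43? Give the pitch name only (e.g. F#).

V in F# major has root C#; the chord is C#-E#-G#-B.
The figure 43 means second inversion — the fifth is in the bass.

G#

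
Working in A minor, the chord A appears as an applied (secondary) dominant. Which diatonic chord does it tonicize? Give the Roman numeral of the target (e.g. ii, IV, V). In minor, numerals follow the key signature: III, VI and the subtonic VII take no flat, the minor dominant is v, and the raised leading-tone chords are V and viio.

iv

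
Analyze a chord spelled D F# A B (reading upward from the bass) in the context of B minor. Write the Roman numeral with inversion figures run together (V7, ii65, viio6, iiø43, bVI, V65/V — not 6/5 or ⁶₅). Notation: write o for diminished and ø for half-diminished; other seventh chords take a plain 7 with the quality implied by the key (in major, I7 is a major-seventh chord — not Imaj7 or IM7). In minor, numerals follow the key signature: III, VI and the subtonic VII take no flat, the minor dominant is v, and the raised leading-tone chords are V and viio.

The pitches B-D-F#-A form a minor seventh chord rooted on B.
B is scale degree 1 in B minor, and a minor seventh chord on that degree is written i7.
With D in the bass the chord is in first inversion, so the figured bass is 65.

i65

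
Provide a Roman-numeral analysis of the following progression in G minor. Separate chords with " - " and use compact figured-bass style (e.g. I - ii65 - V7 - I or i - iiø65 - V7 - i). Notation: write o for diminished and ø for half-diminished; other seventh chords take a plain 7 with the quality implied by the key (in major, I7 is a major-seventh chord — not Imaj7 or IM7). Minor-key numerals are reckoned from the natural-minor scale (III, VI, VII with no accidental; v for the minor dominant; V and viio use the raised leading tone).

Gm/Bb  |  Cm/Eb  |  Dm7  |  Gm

Gm/Bb: root G is the tonic; minor triad there is i6.
Cm/Eb: minor triad on C = scale degree 4 → iv6.
Dm7 has root D, degree 5 in G minor, so v7.
Gm: minor triad on G = scale degree 1 → i.

i6 - iv6 - v7 - i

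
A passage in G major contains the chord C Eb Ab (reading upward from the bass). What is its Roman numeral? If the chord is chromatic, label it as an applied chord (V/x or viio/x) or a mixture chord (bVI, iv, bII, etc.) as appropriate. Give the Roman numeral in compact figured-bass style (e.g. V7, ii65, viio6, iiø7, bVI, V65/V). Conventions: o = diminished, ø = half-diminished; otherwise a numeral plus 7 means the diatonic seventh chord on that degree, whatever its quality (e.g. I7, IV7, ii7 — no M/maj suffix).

The pitches Ab-C-Eb form a major triad rooted on Ab.
Ab is the lowered second degree of G major (diatonic 2 would be A). This is the Neapolitan sixth — a major triad on the lowered second degree, here in its customary first inversion.
With C in the bass the chord is in first inversion, so the figured bass is 6.

bII6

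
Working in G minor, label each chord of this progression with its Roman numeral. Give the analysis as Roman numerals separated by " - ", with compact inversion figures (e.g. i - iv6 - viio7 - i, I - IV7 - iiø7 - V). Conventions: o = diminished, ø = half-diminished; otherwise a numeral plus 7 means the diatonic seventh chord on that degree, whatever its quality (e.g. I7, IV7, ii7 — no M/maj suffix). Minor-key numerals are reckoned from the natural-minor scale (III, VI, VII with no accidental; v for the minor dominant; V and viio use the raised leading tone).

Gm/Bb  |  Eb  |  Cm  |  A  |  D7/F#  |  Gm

Gm/Bb has root G, degree 1 in G minor, so i6.
Eb: major triad on Eb = scale degree 6 → VI.
Cm: root C is the subdominant; minor triad there is iv.
A: a major triad on A, the applied dominant of V → V/V.
D7/F#: root D is the dominant; dominant seventh chord there is V65.
Gm has root G, degree 1 in G minor, so i.

i6 - VI - iv - V/V - V65 - i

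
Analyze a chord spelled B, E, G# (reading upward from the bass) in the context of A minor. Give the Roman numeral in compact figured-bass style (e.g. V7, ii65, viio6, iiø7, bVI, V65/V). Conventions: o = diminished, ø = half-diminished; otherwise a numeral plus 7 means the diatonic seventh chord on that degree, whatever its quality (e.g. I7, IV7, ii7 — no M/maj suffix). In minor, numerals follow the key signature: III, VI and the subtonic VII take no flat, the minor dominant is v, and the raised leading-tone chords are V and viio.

V64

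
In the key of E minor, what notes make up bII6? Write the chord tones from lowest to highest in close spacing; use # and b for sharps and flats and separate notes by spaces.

A C F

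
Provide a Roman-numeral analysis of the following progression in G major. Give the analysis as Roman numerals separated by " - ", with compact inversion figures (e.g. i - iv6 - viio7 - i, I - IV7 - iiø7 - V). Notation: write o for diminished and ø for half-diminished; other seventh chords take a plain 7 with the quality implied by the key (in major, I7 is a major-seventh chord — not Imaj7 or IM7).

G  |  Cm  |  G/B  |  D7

I - iv - I6 - V7

G: root G is the tonic; major triad there is I.
Cm: minor triad on C — chromatic; iv (borrowed from the parallel minor).
G/B has root G, degree 1 in G major, so I6.
D7: dominant seventh chord on D = scale degree 5 → V7.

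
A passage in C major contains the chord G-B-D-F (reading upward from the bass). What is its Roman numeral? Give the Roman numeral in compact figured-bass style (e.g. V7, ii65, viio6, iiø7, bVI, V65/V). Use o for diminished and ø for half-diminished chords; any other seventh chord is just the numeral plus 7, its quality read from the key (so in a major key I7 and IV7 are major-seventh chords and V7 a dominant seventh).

V7

Stacked in thirds the chord is G-B-D-F: a dominant seventh chord on G.
In C major, G is the dominant; the diatonic dominant seventh chord there is V7.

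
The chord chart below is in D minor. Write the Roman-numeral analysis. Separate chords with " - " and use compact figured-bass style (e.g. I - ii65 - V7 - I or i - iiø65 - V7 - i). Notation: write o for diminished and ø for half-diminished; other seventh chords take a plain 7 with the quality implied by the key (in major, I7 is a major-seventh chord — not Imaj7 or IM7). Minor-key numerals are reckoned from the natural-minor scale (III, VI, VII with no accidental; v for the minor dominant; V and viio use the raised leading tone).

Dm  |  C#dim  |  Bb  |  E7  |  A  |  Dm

Dm has root D, degree 1 in D minor, so i.
C#dim: diminished triad on C# = scale degree 7 → viio.
Bb has root Bb, degree 6 in D minor, so VI.
E7: a dominant seventh chord on E, the applied dominant of V → V7/V.
A: major triad on A = scale degree 5 → V.
Dm: root D is the tonic; minor triad there is i.

i - viio - VI - V7/V - V - i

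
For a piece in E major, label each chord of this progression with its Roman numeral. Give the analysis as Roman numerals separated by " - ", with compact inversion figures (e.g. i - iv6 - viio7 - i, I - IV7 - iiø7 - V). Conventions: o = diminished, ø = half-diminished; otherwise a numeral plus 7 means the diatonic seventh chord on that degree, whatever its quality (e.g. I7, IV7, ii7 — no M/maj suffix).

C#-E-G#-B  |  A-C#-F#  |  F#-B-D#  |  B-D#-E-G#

vi7 - ii6 - V64 - I43

C#-E-G#-B: root C# is the submediant; minor seventh chord there is vi7.
A-C#-F#: minor triad on F# = scale degree 2 → ii6.
F#-B-D#: root B is the dominant; major triad there is V64.
B-D#-E-G#: root E is the tonic; major seventh chord there is I43.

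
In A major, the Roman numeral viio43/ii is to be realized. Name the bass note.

E

The applied chord viio43/ii is rooted on A#: A#-C#-E-G.
The figure 43 means second inversion — the fifth is in the bass.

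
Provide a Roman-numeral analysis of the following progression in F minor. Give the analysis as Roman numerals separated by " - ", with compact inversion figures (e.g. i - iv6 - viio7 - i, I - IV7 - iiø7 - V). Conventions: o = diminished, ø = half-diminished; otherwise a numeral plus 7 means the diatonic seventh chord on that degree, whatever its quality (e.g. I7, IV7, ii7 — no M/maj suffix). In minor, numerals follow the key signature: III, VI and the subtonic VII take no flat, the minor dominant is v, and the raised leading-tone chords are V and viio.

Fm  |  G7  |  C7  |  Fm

i - V7/V - V7 - i

Fm: minor triad on F = scale degree 1 → i.
G7 is the secondary dominant of V (dominant seventh chord on G): V7/V.
C7: dominant seventh chord on C = scale degree 5 → V7.
Fm: root F is the tonic; minor triad there is i.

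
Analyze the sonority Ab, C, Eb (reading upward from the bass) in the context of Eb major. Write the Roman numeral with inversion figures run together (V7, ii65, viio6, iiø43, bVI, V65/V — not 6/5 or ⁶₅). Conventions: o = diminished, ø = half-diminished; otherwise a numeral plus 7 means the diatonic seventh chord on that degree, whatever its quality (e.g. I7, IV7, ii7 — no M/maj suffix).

IV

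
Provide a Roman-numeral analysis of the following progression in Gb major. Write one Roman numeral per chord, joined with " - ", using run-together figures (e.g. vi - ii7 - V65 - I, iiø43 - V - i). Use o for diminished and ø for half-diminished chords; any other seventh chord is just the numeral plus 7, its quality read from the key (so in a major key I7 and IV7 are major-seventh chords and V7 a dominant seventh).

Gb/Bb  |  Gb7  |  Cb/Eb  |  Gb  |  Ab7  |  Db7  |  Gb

I6 - V7/IV - IV6 - I - V7/V - V7 - I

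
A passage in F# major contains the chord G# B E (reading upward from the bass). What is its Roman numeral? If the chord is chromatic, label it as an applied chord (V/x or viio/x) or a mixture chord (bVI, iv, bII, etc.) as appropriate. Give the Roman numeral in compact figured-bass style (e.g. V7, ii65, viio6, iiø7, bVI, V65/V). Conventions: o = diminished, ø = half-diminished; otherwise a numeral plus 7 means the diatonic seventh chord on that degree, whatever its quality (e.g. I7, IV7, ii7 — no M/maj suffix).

bVII6

Stacked in thirds the chord is E-G#-B: a major triad on E.
E is the lowered seventh degree of F# major (diatonic 7 would be E#). This is a major triad on the lowered seventh degree (the subtonic), borrowed from the parallel minor.
With G# in the bass the chord is in first inversion, so the figured bass is 6.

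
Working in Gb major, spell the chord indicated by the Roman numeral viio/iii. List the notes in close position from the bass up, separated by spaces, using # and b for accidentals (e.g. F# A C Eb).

A C Eb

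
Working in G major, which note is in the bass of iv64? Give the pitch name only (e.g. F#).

G

iv in G major has root C; the chord is C-Eb-G.
The figure 64 means second inversion — the fifth is in the bass.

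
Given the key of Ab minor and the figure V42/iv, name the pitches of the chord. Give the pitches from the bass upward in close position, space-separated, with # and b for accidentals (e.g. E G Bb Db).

Gb Ab C Eb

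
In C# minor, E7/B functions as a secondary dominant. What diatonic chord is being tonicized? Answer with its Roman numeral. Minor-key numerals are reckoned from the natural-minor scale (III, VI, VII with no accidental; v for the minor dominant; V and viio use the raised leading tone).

VI

The chord is a dominant seventh chord on E.
A dominant resolves down a perfect fifth: E → A. In C# minor, A is scale degree 6, i.e. VI.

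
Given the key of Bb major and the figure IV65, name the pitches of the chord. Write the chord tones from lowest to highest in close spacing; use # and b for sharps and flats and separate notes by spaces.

The numeral's case and figure indicate a major seventh chord. In Bb major its root, scale degree 4, is Eb.
Stacking thirds from Eb gives Eb-G-Bb-D.
The figured bass 65 indicates first inversion, placing the third (G) in the bass: G-Bb-D-Eb.

G Bb D Eb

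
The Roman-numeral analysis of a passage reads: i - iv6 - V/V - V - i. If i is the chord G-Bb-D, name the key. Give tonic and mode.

G minor

The chord Gm is a minor triad rooted on G; its label is i.
If G is scale degree 1 and the mode makes that degree carry a minor triad, the tonic is G and the mode is minor.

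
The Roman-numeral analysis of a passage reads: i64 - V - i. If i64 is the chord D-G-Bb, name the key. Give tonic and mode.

G minor

i64 is given as D-G-Bb — a minor triad with root G.
If G is scale degree 1 and the mode makes that degree carry a minor triad, the tonic is G and the mode is minor.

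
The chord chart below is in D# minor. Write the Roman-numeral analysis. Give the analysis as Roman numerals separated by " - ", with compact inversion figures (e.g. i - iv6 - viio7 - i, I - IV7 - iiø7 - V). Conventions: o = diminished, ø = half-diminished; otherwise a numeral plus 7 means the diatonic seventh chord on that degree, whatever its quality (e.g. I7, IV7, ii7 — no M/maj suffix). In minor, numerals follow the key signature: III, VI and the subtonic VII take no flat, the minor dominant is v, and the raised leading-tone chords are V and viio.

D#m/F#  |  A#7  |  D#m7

D#m/F#: minor triad on D# = scale degree 1 → i6.
A#7: root A# is the dominant; dominant seventh chord there is V7.
D#m7 has root D#, degree 1 in D# minor, so i7.

i6 - V7 - i7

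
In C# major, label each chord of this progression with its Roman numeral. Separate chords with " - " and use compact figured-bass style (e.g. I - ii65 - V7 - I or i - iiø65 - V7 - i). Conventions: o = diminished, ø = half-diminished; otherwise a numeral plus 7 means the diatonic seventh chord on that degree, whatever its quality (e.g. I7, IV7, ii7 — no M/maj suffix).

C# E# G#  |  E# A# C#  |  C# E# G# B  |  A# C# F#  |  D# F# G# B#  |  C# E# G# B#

I - vi64 - V7/IV - IV6 - V43 - I7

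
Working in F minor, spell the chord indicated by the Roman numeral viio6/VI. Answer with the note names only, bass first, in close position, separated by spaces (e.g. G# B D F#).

The slash marks an applied leading-tone chord: viio of VI. In F minor, VI is Db, so the leading tone to it is C, a half step below.
Building a diminished triad on C gives C-Eb-Gb.
With the 6 figure the chord is in first inversion; from the bass Eb upward in close position it reads Eb-Gb-C.

Eb Gb C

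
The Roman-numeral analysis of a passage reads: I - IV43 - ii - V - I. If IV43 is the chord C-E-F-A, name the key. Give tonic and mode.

IV43 is given as C-E-F-A — a major seventh chord with root F.
If F is scale degree 4 and the mode makes that degree carry a major seventh chord, the tonic is C and the mode is major.

C major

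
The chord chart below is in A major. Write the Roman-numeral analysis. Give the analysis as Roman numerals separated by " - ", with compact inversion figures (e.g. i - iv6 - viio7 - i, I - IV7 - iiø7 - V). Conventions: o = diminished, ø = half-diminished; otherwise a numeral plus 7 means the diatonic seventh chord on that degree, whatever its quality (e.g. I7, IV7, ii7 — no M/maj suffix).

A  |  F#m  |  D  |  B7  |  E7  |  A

A has root A, degree 1 in A major, so I.
F#m has root F#, degree 6 in A major, so vi.
D has root D, degree 4 in A major, so IV.
B7: chromatic; B is V of V, so V7/V.
E7: root E is the dominant; dominant seventh chord there is V7.
A: root A is the tonic; major triad there is I.

I - vi - IV - V7/V - V7 - I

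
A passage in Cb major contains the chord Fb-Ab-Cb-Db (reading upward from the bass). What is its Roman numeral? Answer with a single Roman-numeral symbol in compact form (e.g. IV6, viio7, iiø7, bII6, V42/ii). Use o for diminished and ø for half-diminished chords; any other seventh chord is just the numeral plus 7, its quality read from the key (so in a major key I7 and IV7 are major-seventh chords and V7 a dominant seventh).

ii65

Stacked in thirds the chord is Db-Fb-Ab-Cb: a minor seventh chord on Db.
In Cb major, Db is the supertonic; the diatonic minor seventh chord there is ii7.
With Fb in the bass the chord is in first inversion, so the figured bass is 65.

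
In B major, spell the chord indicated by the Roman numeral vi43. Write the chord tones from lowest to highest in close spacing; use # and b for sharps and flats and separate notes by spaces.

D# F# G# B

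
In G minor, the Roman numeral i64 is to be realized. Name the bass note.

i in G minor has root G; the chord is G-Bb-D.
The figure 64 means second inversion — the fifth is in the bass.

D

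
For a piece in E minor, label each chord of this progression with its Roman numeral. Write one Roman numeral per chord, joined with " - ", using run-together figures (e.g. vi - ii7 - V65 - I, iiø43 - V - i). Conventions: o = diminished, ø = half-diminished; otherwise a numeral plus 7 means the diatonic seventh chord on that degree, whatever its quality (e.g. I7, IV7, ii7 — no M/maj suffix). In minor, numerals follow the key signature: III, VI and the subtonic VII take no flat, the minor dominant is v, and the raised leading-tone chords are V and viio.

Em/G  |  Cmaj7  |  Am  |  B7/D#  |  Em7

Em/G has root E, degree 1 in E minor, so i6.
Cmaj7: root C is the submediant; major seventh chord there is VI7.
Am has root A, degree 4 in E minor, so iv.
B7/D#: dominant seventh chord on B = scale degree 5 → V65.
Em7 has root E, degree 1 in E minor, so i7.

i6 - VI7 - iv - V65 - i7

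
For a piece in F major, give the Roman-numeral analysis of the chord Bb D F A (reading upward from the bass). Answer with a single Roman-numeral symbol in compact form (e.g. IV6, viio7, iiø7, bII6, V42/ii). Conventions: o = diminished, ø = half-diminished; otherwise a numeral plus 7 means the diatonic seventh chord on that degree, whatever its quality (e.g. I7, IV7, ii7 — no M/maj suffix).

IV7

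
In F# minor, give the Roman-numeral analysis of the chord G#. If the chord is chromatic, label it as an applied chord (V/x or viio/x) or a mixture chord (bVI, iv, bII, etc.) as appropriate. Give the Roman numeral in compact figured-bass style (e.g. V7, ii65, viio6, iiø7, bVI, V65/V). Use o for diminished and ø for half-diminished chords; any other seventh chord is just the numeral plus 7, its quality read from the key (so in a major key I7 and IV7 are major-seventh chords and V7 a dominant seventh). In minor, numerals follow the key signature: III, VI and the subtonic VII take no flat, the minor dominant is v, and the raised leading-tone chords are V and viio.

V/V

The pitches G#-B#-D# form a major triad rooted on G#.
G# is not a diatonic chord root with this quality in F# minor, but it lies a perfect fifth above C# (V), so the chord functions as an applied dominant of V.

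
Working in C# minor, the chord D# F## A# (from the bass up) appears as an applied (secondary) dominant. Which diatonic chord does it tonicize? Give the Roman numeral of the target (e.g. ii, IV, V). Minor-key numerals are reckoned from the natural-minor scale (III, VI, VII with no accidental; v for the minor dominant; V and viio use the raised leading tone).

V

The chord is a major triad on D#.
A dominant resolves down a perfect fifth: D# → G#. In C# minor, G# is scale degree 5, i.e. V.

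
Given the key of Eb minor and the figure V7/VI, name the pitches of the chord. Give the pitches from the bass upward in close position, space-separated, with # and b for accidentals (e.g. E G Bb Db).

The slash means an applied dominant: we want the dominant of VI. In Eb minor, VI is Cb major, and its dominant is built on Gb.
Building a dominant seventh chord on Gb gives Gb-Bb-Db-Fb.

Gb Bb Db Fb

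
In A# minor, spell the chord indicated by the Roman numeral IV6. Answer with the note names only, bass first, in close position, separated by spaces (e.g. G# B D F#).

IV6 is the major subdominant, borrowed from the parallel major. In A# minor that root is D#.
So the chord is D#-F##-A#, a major triad.
The figured bass 6 indicates first inversion, placing the third (F##) in the bass: F##-A#-D#.

F## A# D#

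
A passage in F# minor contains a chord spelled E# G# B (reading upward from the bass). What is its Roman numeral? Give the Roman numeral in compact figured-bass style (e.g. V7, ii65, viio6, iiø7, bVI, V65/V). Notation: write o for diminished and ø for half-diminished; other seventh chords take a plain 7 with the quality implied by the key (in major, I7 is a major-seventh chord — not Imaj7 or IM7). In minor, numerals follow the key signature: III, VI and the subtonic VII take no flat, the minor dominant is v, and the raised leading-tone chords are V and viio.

Stacked in thirds the chord is E#-G#-B: a diminished triad on E#.
In F# minor, E# is the leading tone; the diatonic diminished triad there is viio.

viio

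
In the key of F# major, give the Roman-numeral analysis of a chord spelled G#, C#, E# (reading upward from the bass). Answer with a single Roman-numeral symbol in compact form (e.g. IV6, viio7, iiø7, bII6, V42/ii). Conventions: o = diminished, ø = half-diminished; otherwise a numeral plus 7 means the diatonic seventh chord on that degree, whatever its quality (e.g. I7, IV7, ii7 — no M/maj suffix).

The pitches C#-E#-G# form a major triad rooted on C#.
C# is scale degree 5 in F# major, and a major triad on that degree is written V.
With G# in the bass the chord is in second inversion, so the figured bass is 64.

V64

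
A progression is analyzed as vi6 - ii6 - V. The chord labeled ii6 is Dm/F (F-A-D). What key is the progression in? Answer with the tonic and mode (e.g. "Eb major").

C major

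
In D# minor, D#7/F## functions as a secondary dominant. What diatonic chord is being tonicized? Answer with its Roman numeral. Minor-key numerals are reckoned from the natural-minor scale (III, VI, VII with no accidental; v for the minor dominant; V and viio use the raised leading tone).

iv

The chord is a dominant seventh chord on D#.
A dominant resolves down a perfect fifth: D# → G#. In D# minor, G# is scale degree 4, i.e. iv.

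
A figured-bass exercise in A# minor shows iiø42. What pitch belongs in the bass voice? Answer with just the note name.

A#

iiø in A# minor has root B#; the chord is B#-D#-F#-A#.
The figure 42 means third inversion — the seventh is in the bass.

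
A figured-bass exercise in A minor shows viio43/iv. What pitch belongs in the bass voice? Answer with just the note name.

G

The applied chord viio43/iv is rooted on C#: C#-E-G-Bb.
The figure 43 means second inversion — the fifth is in the bass.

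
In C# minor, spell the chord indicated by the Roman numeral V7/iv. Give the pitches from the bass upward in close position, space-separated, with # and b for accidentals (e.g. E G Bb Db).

C# E# G# B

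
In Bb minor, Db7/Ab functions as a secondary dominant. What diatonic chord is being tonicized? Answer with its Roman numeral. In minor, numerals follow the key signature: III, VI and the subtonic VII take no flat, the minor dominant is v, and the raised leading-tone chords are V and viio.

VI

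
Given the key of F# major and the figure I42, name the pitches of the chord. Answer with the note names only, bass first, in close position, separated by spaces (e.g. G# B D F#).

E# F# A# C#

The numeral's case and figure indicate a major seventh chord. In F# major its root, scale degree 1, is F#.
That chord is spelled F#-A#-C#-E#.
The figured bass 42 indicates third inversion, placing the seventh (E#) in the bass: E#-F#-A#-C#.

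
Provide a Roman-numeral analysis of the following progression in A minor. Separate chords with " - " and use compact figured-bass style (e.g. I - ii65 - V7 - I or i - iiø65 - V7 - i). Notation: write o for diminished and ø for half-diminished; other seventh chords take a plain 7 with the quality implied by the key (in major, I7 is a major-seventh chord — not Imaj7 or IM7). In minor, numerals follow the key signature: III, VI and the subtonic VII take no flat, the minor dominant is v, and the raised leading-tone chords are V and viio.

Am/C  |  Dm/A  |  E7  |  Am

i6 - iv64 - V7 - i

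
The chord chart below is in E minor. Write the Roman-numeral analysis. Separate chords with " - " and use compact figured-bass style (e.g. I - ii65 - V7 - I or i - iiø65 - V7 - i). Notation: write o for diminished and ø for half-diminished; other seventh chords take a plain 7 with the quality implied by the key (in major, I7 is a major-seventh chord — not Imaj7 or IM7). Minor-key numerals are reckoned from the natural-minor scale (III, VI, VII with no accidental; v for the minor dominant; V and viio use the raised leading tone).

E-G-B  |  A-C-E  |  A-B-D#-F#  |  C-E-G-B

i - iv - V42 - VI7

E-G-B: minor triad on E = scale degree 1 → i.
A-C-E: root A is the subdominant; minor triad there is iv.
A-B-D#-F#: dominant seventh chord on B = scale degree 5 → V42.
C-E-G-B has root C, degree 6 in E minor, so VI7.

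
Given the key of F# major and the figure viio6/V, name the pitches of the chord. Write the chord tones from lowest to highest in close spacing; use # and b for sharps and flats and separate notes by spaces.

viio6/V is a secondary leading-tone chord. The target V is C# in F# major; the applied chord is rooted a semitone below, on B#.
Building a diminished triad on B# gives B#-D#-F#.
The figured bass 6 indicates first inversion, placing the third (D#) in the bass: D#-F#-B#.

D# F# B#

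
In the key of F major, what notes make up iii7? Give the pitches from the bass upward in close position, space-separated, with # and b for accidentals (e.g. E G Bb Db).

In F major, scale degree 3 is A, and the diatonic chord built there is a minor seventh chord.
That chord is spelled A-C-E-G.

A C E G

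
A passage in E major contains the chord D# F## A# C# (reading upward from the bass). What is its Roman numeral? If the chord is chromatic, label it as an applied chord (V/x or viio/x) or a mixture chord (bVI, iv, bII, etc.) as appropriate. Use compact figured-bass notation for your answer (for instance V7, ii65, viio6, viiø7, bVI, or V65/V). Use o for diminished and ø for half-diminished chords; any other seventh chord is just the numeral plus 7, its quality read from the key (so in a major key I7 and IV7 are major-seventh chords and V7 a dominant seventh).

The pitches D#-F##-A#-C# form a dominant seventh chord rooted on D#.
D# is not a diatonic chord root with this quality in E major, but it lies a perfect fifth above G# (iii), so the chord functions as an applied dominant of iii.

V7/iii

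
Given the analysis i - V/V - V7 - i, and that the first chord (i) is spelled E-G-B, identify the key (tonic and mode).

The chord Em is a minor triad rooted on E; its label is i.
If E is scale degree 1 and the mode makes that degree carry a minor triad, the tonic is E and the mode is minor.

E minor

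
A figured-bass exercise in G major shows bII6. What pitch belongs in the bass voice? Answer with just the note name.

bII in G major has root Ab; the chord is Ab-C-Eb.
The figure 6 means first inversion — the third is in the bass.

C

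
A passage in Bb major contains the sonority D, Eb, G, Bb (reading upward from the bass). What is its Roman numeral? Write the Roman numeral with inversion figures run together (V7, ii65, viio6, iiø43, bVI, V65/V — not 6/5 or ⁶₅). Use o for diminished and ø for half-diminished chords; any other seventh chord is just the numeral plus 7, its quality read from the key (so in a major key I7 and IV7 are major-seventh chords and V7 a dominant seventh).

The pitches Eb-G-Bb-D form a major seventh chord rooted on Eb.
In Bb major, Eb is the subdominant; the diatonic major seventh chord there is IV7.
With D in the bass the chord is in third inversion, so the figured bass is 42.

IV42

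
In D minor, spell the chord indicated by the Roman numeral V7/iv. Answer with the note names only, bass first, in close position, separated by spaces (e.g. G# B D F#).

V7/iv is a secondary dominant — the dominant seventh of iv. iv in D minor is G, so the applied chord's root is D, a perfect fifth above.
Building a dominant seventh chord on D gives D-F#-A-C.

D F# A C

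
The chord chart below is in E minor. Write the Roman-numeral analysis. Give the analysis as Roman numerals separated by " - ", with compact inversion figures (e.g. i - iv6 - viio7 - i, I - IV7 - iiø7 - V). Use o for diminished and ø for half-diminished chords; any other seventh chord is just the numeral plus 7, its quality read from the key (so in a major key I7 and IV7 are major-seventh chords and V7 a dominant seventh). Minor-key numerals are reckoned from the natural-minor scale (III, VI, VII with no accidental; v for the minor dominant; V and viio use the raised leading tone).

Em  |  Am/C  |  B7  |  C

Em: root E is the tonic; minor triad there is i.
Am/C: minor triad on A = scale degree 4 → iv6.
B7: root B is the dominant; dominant seventh chord there is V7.
C: root C is the submediant; major triad there is VI.

i - iv6 - V7 - VI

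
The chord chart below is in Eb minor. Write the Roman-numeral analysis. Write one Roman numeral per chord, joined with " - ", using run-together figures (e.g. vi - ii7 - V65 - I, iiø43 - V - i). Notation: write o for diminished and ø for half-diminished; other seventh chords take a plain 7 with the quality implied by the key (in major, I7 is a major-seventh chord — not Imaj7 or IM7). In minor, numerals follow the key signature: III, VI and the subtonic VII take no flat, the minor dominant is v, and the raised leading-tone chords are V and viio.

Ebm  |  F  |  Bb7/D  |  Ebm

i - V/V - V65 - i

Ebm has root Eb, degree 1 in Eb minor, so i.
F is the secondary dominant of V (major triad on F): V/V.
Bb7/D: dominant seventh chord on Bb = scale degree 5 → V65.
Ebm: root Eb is the tonic; minor triad there is i.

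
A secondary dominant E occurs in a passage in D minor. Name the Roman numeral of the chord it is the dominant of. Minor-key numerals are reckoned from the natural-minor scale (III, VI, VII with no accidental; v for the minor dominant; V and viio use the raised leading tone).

V

The chord is a major triad on E.
A dominant resolves down a perfect fifth: E → A. In D minor, A is scale degree 5, i.e. V.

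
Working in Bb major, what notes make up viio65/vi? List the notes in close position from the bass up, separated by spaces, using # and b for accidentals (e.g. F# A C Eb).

A C Eb F#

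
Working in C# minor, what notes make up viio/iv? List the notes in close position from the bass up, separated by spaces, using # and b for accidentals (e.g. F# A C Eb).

E# G# B

The slash marks an applied leading-tone chord: viio of iv. In C# minor, iv is F#, so the leading tone to it is E#, a half step below.
Building a diminished triad on E# gives E#-G#-B.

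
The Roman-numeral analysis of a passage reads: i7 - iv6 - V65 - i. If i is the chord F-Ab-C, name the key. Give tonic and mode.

The anchor chord is a minor triad on F, labeled i.
If F is scale degree 1 and the mode makes that degree carry a minor triad, the tonic is F and the mode is minor.

F minor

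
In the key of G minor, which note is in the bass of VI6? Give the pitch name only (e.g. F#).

VI in G minor has root Eb; the chord is Eb-G-Bb.
The figure 6 means first inversion — the third is in the bass.

G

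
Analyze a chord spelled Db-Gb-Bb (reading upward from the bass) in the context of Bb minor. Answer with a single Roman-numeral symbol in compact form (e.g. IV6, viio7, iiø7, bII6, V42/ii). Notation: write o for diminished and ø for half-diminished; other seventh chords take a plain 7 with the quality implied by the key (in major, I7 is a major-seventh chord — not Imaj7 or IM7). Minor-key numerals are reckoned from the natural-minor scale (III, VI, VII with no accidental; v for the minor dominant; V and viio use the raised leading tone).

VI64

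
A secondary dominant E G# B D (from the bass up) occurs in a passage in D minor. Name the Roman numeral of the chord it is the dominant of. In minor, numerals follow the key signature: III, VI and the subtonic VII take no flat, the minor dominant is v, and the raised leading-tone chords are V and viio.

V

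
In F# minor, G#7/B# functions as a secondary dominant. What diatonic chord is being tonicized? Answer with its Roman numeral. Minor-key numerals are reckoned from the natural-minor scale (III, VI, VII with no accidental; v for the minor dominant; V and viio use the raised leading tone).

V

The chord is a dominant seventh chord on G#.
A dominant resolves down a perfect fifth: G# → C#. In F# minor, C# is scale degree 5, i.e. V.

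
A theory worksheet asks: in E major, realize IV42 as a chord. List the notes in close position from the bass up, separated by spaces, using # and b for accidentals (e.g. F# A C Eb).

G# A C# E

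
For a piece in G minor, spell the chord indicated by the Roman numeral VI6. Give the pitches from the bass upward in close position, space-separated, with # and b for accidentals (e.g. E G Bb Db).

G Bb Eb

The numeral's case and figure indicate a major triad. In G minor its root, the submediant, is Eb.
Stacking thirds from Eb gives Eb-G-Bb.
The figured bass 6 indicates first inversion, placing the third (G) in the bass: G-Bb-Eb.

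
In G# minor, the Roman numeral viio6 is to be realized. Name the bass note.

viio in G# minor has root F##; the chord is F##-A#-C#.
The figure 6 means first inversion — the third is in the bass.

A#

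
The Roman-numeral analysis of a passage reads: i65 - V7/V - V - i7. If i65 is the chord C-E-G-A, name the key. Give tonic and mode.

A minor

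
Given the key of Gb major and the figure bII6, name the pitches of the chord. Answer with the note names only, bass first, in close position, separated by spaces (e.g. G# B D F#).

bII6 is the Neapolitan sixth — a major triad on the lowered second degree, here in its customary first inversion. In Gb major that root is Abb.
So the chord is Abb-Cb-Ebb.
The figured bass 6 indicates first inversion, placing the third (Cb) in the bass: Cb-Ebb-Abb.

Cb Ebb Abb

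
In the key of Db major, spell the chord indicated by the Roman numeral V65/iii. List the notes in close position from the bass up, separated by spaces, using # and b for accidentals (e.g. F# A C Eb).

The slash means an applied dominant: we want the dominant of iii. In Db major, iii is F minor, and its dominant is built on C.
Building a dominant seventh chord on C gives C-E-G-Bb.
With the 65 figure the chord is in first inversion; from the bass E upward in close position it reads E-G-Bb-C.

E G Bb C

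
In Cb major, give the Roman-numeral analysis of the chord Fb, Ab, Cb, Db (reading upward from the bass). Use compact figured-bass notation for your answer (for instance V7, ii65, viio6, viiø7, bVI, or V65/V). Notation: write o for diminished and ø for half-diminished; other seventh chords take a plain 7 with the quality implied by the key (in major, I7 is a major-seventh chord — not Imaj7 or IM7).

ii65

The pitches Db-Fb-Ab-Cb form a minor seventh chord rooted on Db.
In Cb major, Db is the supertonic; the diatonic minor seventh chord there is ii7.
With Fb in the bass the chord is in first inversion, so the figured bass is 65.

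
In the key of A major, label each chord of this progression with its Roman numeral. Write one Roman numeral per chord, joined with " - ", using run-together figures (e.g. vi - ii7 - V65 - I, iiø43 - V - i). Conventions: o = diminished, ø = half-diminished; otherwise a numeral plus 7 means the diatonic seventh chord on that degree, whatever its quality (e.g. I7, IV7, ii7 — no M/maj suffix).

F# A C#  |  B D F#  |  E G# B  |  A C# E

F#-A-C# has root F#, degree 6 in A major, so vi.
B-D-F#: minor triad on B = scale degree 2 → ii.
E-G#-B: root E is the dominant; major triad there is V.
A-C#-E has root A, degree 1 in A major, so I.

vi - ii - V - I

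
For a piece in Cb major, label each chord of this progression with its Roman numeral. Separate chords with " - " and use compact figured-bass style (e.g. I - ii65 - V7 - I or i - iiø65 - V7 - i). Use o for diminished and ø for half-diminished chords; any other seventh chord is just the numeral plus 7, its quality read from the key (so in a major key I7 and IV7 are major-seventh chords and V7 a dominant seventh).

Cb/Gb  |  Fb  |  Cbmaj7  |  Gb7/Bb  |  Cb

Cb/Gb: major triad on Cb = scale degree 1 → I64.
Fb: major triad on Fb = scale degree 4 → IV.
Cbmaj7: major seventh chord on Cb = scale degree 1 → I7.
Gb7/Bb: root Gb is the dominant; dominant seventh chord there is V65.
Cb: major triad on Cb = scale degree 1 → I.

I64 - IV - I7 - V65 - I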